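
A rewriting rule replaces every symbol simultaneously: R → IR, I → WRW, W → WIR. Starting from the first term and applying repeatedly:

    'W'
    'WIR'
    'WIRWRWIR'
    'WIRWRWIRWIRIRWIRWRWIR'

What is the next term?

φ(WIRWRWIRWIRIRWIRWRWIR) expands symbol-by-symbol to WIR WRW IR WIR IR WIR WRW IR WIR WRW IR WRW IR WIR WRW IR WIR IR WIR WRW IR; joining the 21 pieces gives the next term.

WIRWRWIRWIRIRWIRWRWIRWIRWRWIRWRWIRWIRWRWIRWIRIRWIRWRWIR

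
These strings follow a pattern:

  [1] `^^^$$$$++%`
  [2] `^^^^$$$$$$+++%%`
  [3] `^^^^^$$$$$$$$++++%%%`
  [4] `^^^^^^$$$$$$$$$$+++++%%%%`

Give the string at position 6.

^^^^^^^^$$$$$$$$$$$$$$+++++++%%%%%%

Term n consists of n ^'s, followed by 2n-2 $'s, followed by n-1 +'s, followed by n-2 %'s, where the shown terms are n = 3, 4, 5, 6.
At n = 8 the blocks have lengths 8, 14, 7, 6.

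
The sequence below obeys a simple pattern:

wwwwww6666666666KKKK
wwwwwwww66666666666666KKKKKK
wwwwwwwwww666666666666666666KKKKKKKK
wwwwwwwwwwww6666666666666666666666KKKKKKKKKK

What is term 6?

Each string has the form w^{2n+2} 6^{4n+2} K^{2n}, where the shown terms are n = 2, 3, 4, 5.
For term 6, n = 7, so the run lengths are 16, 30, 14.

wwwwwwwwwwwwwwww666666666666666666666666666666KKKKKKKKKKKKKK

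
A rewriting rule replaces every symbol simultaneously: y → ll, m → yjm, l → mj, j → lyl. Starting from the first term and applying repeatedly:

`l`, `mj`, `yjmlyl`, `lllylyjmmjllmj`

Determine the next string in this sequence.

Replace each of the 14 characters of lllylyjmmjllmj in place — mj mj mj ll mj ll lyl yjm yjm lyl mj mj yjm lyl — and concatenate.

mjmjmjllmjlllylyjmyjmlylmjmjyjmlyl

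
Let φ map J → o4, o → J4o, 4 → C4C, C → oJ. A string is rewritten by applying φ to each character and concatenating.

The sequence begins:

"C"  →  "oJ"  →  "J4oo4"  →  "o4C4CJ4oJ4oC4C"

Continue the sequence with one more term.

Rewriting the 14 symbols of o4C4CJ4oJ4oC4C one by one yields J4o C4C oJ C4C oJ o4 C4C J4o o4 C4C J4o oJ C4C oJ; concatenated:

J4oC4CoJC4CoJo4C4CJ4oo4C4CJ4ooJC4CoJ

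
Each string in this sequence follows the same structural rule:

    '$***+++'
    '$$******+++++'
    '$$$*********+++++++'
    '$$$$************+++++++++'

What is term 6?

$$$$$$******************+++++++++++++

Term n consists of n $'s, followed by 3n *'s, followed by 2n+1 +'s (n = 1, 2, …).
For term 6, n = 6, so the run lengths are 6, 18, 13.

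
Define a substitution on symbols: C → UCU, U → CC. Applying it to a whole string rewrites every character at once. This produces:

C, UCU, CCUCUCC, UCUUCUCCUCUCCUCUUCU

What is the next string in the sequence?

CCUCUCCCCUCUCCUCUUCUCCUCUCCUCUUCUCCUCUCCCCUCUCC

Applying the rule to each of the 19 symbols of UCUUCUCCUCUCCUCUUCU gives the pieces CC UCU CC CC UCU CC UCU UCU CC UCU CC UCU UCU CC UCU CC CC UCU CC, which concatenate to the answer.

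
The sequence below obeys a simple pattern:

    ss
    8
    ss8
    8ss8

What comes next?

ss88ss8

From term 3 onward, concatenate the second-to-last term with the last: ss·8 = ss8, 8·ss8 = 8ss8, …
So term 5 is ss8·8ss8.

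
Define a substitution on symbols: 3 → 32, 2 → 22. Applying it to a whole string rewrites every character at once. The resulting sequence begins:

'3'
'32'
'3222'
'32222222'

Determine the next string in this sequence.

Expanding 32222222: 3→32, 2→22, 2→22, 2→22, 2→22, 2→22, 2→22, 2→22. Concatenated: 32 22 22 22 22 22 22 22.

3222222222222222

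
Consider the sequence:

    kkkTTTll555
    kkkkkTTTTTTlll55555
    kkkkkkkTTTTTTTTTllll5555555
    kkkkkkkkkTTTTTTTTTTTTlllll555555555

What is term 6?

Reading off run lengths: k runs 3, 5, 7, 9; T runs 3, 6, 9, 12; l runs 2, 3, 4, 5; 5 runs 3, 5, 7, 9 — each is linear in n (n = 1, 2, …).
At n = 6 the blocks have lengths 13, 18, 7, 13.

kkkkkkkkkkkkkTTTTTTTTTTTTTTTTTTlllllll5555555555555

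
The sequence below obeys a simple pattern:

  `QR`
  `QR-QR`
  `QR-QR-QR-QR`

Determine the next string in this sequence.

QR-QR-QR-QR-QR-QR-QR-QR

Each string is two copies of the previous one joined by '-'.
One more doubling of QR-QR-QR-QR gives the answer.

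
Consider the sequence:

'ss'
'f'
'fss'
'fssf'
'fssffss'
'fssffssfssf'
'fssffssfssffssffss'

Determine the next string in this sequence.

This is a Fibonacci-style word recurrence s(k) = s(k−1)·s(k−2): e.g. f·ss = fss.
Continuing: fssffssfssffssffss · fssffssfssf gives term 8.

fssffssfssffssffssfssffssfssf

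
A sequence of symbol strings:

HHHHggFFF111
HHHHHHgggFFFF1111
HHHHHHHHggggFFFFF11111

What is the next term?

HHHHHHHHHHgggggFFFFFF111111

Each string has the form H^{2n} g^{n} F^{n+1} 1^{n+1}, where the shown terms are n = 2, 3, 4.
At n = 5 the blocks have lengths 10, 5, 6, 6.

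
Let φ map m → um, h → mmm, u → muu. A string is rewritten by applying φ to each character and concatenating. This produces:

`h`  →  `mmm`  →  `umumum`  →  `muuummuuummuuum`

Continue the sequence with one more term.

φ(muuummuuummuuum) expands symbol-by-symbol to um muu muu muu um um muu muu muu um um muu muu muu um; joining the 15 pieces gives the next term.

ummuumuumuuumummuumuumuuumummuumuumuuum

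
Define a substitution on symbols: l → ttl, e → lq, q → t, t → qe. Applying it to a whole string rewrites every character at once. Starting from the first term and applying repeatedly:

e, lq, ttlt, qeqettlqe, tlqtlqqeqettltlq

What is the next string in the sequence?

φ(tlqtlqqeqettltlq) expands symbol-by-symbol to qe ttl t qe ttl t t lq t lq qe qe ttl qe ttl t; joining the 16 pieces gives the next term.

qettltqettlttlqtlqqeqettlqettlt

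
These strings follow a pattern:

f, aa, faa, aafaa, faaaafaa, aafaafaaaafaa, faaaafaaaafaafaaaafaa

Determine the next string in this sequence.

aafaafaaaafaafaaaafaaaafaafaaaafaa

This is a Fibonacci-style word recurrence s(k) = s(k−2)·s(k−1): e.g. f·aa = faa.
Continuing: aafaafaaaafaa · faaaafaaaafaafaaaafaa gives term 8.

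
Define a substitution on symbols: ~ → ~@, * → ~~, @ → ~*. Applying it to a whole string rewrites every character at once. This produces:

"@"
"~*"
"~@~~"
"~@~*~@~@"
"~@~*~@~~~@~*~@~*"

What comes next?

Applying the rule to each of the 16 symbols of ~@~*~@~~~@~*~@~* gives the pieces ~@ ~* ~@ ~~ ~@ ~* ~@ ~@ ~@ ~* ~@ ~~ ~@ ~* ~@ ~~, which concatenate to the answer.

~@~*~@~~~@~*~@~@~@~*~@~~~@~*~@~~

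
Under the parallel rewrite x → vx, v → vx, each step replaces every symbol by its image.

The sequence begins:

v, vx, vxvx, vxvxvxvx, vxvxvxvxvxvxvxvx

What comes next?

vxvxvxvxvxvxvxvxvxvxvxvxvxvxvxvx

Applying the rule to each of the 16 symbols of vxvxvxvxvxvxvxvx gives the pieces vx vx vx vx vx vx vx vx vx vx vx vx vx vx vx vx, which concatenate to the answer.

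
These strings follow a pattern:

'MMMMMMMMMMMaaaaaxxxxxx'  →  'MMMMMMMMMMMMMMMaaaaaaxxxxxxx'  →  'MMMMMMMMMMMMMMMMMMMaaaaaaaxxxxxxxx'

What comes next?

MMMMMMMMMMMMMMMMMMMMMMMaaaaaaaaxxxxxxxxx

Each string has the form M^{4n-1} a^{n+2} x^{n+3}, where the shown terms are n = 3, 4, 5.
At n = 6 the blocks have lengths 23, 8, 9.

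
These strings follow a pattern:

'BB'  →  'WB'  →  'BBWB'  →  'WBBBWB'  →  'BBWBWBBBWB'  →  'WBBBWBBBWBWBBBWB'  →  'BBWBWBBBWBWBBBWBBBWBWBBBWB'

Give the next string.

Each term (from the third on) is the two preceding terms concatenated in order: term 3 = BB·WB = BBWB.
So term 8 is WBBBWBBBWBWBBBWB·BBWBWBBBWBWBBBWBBBWBWBBBWB.

WBBBWBBBWBWBBBWBBBWBWBBBWBWBBBWBBBWBWBBBWB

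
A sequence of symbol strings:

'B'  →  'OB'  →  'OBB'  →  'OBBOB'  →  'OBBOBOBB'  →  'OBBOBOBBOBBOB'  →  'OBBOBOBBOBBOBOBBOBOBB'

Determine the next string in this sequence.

OBBOBOBBOBBOBOBBOBOBBOBBOBOBBOBBOB

This is a Fibonacci-style word recurrence s(k) = s(k−1)·s(k−2): e.g. OB·B = OBB.
The next term joins OBBOBOBBOBBOBOBBOBOBB and OBBOBOBBOBBOB.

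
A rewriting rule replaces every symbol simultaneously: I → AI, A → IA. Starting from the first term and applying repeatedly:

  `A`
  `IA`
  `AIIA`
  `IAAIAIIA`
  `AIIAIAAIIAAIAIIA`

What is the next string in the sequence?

Applying the rule to each of the 16 symbols of AIIAIAAIIAAIAIIA gives the pieces IA AI AI IA AI IA IA AI AI IA IA AI IA AI AI IA, which concatenate to the answer.

IAAIAIIAAIIAIAAIAIIAIAAIIAAIAIIA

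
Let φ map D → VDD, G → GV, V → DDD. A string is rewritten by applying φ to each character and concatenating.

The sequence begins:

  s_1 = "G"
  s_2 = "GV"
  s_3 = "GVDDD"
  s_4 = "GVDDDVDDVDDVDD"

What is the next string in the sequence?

GVDDDVDDVDDVDDDDDVDDVDDDDDVDDVDDDDDVDDVDD

Replace each of the 14 characters of GVDDDVDDVDDVDD in place — GV DDD VDD VDD VDD DDD VDD VDD DDD VDD VDD DDD VDD VDD — and concatenate.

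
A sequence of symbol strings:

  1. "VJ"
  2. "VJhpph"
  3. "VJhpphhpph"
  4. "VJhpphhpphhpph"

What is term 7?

The strings grow by a fixed suffix hpph each time.
From VJhpphhpphhpph, 3 further steps: VJhpphhpphhpph → VJhpphhpphhpphhpph → VJhpphhpphhpphhpphhpph → (answer).

VJhpphhpphhpphhpphhpphhpph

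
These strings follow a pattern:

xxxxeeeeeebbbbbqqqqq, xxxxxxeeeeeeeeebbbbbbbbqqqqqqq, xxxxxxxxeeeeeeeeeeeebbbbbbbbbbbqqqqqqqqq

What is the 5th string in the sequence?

Each string has the form x^{2n+2} e^{3n+3} b^{3n+2} q^{2n+3} (n = 1, 2, …).
At n = 5 the blocks have lengths 12, 18, 17, 13.

xxxxxxxxxxxxeeeeeeeeeeeeeeeeeebbbbbbbbbbbbbbbbbqqqqqqqqqqqqq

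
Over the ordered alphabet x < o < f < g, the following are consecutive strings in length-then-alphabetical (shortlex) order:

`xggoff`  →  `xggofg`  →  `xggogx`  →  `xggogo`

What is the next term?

xggogf

The successor of xggogo increments the rightmost position that isn't already g and resets every position after it to x.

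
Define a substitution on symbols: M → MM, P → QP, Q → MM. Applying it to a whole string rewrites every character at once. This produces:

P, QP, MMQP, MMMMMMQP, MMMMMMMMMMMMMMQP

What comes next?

Rewriting the 16 symbols of MMMMMMMMMMMMMMQP one by one yields MM MM MM MM MM MM MM MM MM MM MM MM MM MM MM QP; concatenated:

MMMMMMMMMMMMMMMMMMMMMMMMMMMMMMQP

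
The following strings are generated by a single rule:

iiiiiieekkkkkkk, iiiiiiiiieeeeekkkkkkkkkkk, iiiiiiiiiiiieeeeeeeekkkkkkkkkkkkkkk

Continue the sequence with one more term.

iiiiiiiiiiiiiiieeeeeeeeeeekkkkkkkkkkkkkkkkkkk

Term n consists of 3n+3 i's, followed by 3n-1 e's, followed by 4n+3 k's (n = 1, 2, …).
Setting n = 4 gives 15, 11, 19 characters in each block.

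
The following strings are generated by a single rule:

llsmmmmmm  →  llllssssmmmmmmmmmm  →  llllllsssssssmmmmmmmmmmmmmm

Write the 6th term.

llllllllllllssssssssssssssssmmmmmmmmmmmmmmmmmmmmmmmmmm

The n-th term is 2n l's then 3n-2 s's then 4n+2 m's (n = 1, 2, …).
At n = 6 the blocks have lengths 12, 16, 26.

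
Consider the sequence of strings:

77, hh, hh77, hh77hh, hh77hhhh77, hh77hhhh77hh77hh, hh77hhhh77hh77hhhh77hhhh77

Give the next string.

From term 3 onward, concatenate the last term with the second-to-last: hh·77 = hh77, hh77·hh = hh77hh, …
The next term joins hh77hhhh77hh77hhhh77hhhh77 and hh77hhhh77hh77hh.

hh77hhhh77hh77hhhh77hhhh77hh77hhhh77hh77hh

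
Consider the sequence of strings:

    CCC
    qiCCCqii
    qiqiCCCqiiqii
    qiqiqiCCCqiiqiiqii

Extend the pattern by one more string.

qiqiqiqiCCCqiiqiiqiiqii

Every step adds qi to the front and qii to the end of the previous string.
So the next term is qi·qiqiqiCCCqiiqiiqii·qii.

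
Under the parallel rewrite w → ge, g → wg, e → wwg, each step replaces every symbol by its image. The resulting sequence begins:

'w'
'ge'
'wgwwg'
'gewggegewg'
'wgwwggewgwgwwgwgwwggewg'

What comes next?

gewggegewgwgwwggewggewggegewggewggegewgwgwwggewg

Applying the rule to each of the 23 symbols of wgwwggewgwgwwgwgwwggewg gives the pieces ge wg ge ge wg wg wwg ge wg ge wg ge ge wg ge wg ge ge wg wg wwg ge wg, which concatenate to the answer.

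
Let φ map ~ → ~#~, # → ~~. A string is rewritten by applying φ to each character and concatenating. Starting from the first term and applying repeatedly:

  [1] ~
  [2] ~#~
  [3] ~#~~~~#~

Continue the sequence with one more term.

~#~~~~#~~#~~#~~#~~~~#~

Rewriting each symbol of ~#~~~~#~: ~→~#~, #→~~, ~→~#~, ~→~#~, ~→~#~, ~→~#~, #→~~, ~→~#~, which concatenates to ~#~ ~~ ~#~ ~#~ ~#~ ~#~ ~~ ~#~.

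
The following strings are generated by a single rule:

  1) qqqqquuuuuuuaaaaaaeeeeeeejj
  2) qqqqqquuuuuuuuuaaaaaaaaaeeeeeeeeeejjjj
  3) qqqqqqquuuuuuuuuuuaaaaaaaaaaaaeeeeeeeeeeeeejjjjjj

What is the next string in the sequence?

qqqqqqqquuuuuuuuuuuuuaaaaaaaaaaaaaaaeeeeeeeeeeeeeeeejjjjjjjj

Term n consists of n+3 q's, followed by 2n+3 u's, followed by 3n a's, followed by 3n+1 e's, followed by 2n-2 j's, where the shown terms are n = 2, 3, 4.
Setting n = 5 gives 8, 13, 15, 16, 8 characters in each block.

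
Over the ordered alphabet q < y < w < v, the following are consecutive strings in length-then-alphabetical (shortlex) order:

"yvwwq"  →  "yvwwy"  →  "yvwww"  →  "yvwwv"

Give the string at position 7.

yvwvw

Stepping forward 3 times from yvwwv: yvwwv → yvwvq → yvwvy, then the target.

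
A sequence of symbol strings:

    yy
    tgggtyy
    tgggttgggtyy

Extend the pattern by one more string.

tgggttgggttgggtyy

The strings grow by a fixed prefix tgggt each time.
So the next term is tgggt·tgggttgggtyy.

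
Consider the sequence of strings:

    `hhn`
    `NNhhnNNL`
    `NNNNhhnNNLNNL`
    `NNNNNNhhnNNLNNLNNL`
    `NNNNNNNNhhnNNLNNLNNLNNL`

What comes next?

Every step adds NN to the front and NNL to the end of the previous string.
One more step from NNNNNNNNhhnNNLNNLNNLNNL gives the answer.

NNNNNNNNNNhhnNNLNNLNNLNNLNNL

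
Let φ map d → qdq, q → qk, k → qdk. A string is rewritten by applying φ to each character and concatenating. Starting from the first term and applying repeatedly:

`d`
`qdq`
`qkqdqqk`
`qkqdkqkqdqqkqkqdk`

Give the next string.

Replace each of the 17 characters of qkqdkqkqdqqkqkqdk in place — qk qdk qk qdq qdk qk qdk qk qdq qk qk qdk qk qdk qk qdq qdk — and concatenate.

qkqdkqkqdqqdkqkqdkqkqdqqkqkqdkqkqdkqkqdqqdk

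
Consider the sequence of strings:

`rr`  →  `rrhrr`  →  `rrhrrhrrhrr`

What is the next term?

s(k+1) = s(k)·h·s(k) — each term doubles the last with 'h' between the halves.
So the next term is two copies of rrhrrhrrhrr with 'h' between the halves.

rrhrrhrrhrrhrrhrrhrrhrr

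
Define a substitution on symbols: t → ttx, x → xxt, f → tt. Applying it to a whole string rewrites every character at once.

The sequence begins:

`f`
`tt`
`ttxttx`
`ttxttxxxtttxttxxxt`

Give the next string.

Rewriting the 18 symbols of ttxttxxxtttxttxxxt one by one yields ttx ttx xxt ttx ttx xxt xxt xxt ttx ttx ttx xxt ttx ttx xxt xxt xxt ttx; concatenated:

ttxttxxxtttxttxxxtxxtxxtttxttxttxxxtttxttxxxtxxtxxtttx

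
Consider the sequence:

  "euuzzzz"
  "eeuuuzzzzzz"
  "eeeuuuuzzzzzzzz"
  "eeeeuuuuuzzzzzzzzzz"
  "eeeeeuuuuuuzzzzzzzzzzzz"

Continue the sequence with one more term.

eeeeeeuuuuuuuzzzzzzzzzzzzzz

Term n consists of n-1 e's, followed by n u's, followed by 2n z's, where the shown terms are n = 2, 3, 4, 5, 6.
For the next term, n = 7, so the run lengths are 6, 7, 14.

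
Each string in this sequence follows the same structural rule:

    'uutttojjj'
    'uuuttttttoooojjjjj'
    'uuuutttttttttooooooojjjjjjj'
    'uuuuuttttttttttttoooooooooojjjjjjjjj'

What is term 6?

uuuuuuuttttttttttttttttttoooooooooooooooojjjjjjjjjjjjj

The n-th term is n+1 u's then 3n t's then 3n-2 o's then 2n+1 j's (n = 1, 2, …).
At n = 6 the blocks have lengths 7, 18, 16, 13.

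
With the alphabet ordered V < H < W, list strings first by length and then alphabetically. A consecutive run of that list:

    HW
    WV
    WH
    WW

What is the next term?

VVV

After WW the length-2 strings are exhausted; the first length-3 string is 3 copies of V.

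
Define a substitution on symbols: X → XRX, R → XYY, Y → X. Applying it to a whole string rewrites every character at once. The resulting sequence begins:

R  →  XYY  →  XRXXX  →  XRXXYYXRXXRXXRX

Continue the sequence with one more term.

Rewriting the 15 symbols of XRXXYYXRXXRXXRX one by one yields XRX XYY XRX XRX X X XRX XYY XRX XRX XYY XRX XRX XYY XRX; concatenated:

XRXXYYXRXXRXXXXRXXYYXRXXRXXYYXRXXRXXYYXRX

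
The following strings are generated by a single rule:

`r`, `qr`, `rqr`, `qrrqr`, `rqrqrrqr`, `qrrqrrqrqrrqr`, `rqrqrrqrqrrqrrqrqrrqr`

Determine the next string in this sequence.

qrrqrrqrqrrqrrqrqrrqrqrrqrrqrqrrqr

Each term (from the third on) is the two preceding terms concatenated in order: term 3 = r·qr = rqr.
The next term joins qrrqrrqrqrrqr and rqrqrrqrqrrqrrqrqrrqr.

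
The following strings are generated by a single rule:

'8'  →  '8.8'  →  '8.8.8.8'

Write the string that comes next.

Each string is two copies of the previous one joined by '.'.
Doubling 8.8.8.8 with '.' between the halves:

8.8.8.8.8.8.8.8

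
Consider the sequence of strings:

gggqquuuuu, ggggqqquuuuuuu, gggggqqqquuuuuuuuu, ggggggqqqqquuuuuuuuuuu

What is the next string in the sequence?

gggggggqqqqqquuuuuuuuuuuuu

Term n consists of n+1 g's, followed by n q's, followed by 2n+1 u's, where the shown terms are n = 2, 3, 4, 5.
Setting n = 6 gives 7, 6, 13 characters in each block.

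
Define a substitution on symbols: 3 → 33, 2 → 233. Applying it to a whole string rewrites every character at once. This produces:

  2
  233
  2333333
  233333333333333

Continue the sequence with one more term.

Rewriting the 15 symbols of 233333333333333 one by one yields 233 33 33 33 33 33 33 33 33 33 33 33 33 33 33; concatenated:

2333333333333333333333333333333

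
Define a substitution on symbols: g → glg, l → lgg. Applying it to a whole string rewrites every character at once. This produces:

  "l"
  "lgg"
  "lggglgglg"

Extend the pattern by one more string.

Rewriting each symbol of lggglgglg: l→lgg, g→glg, g→glg, g→glg, l→lgg, g→glg, g→glg, l→lgg, g→glg, which concatenates to lgg glg glg glg lgg glg glg lgg glg.

lggglgglgglglggglgglglggglg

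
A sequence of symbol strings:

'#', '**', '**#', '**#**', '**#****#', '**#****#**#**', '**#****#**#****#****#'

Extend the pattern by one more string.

Each term (from the third on) is the previous term followed by the one before it: term 3 = **·# = **#.
Continuing: **#****#**#****#****# · **#****#**#** gives term 8.

**#****#**#****#****#**#****#**#**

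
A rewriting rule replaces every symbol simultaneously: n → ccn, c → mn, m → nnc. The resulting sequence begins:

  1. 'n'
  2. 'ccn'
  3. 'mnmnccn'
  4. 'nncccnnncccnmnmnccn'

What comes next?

Replace each of the 19 characters of nncccnnncccnmnmnccn in place — ccn ccn mn mn mn ccn ccn ccn mn mn mn ccn nnc ccn nnc ccn mn mn ccn — and concatenate.

ccnccnmnmnmnccnccnccnmnmnmnccnnncccnnncccnmnmnccn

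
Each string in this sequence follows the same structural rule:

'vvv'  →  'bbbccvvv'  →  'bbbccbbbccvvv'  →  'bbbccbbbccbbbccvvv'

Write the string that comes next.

bbbccbbbccbbbccbbbccvvv

The strings grow by a fixed prefix bbbcc each time.
So the next term is bbbcc·bbbccbbbccbbbccvvv.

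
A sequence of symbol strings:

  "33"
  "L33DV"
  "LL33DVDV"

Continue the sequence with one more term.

LLL33DVDVDV

s(k+1) = L·s(k)·DV, so each term gains L as a prefix and DV as a suffix.
One more step from LL33DVDV gives the answer.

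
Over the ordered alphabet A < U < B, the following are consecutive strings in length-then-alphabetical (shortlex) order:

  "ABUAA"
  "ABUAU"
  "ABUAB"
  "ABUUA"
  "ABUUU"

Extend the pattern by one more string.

ABUUB

Treat ABUUU as a base-3 numeral over the given alphabet and add one, carrying through any trailing B's.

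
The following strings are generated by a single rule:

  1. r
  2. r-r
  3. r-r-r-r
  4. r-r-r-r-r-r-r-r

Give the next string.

Each string is two copies of the previous one joined by '-'.
Doubling r-r-r-r-r-r-r-r with '-' between the halves:

r-r-r-r-r-r-r-r-r-r-r-r-r-r-r-r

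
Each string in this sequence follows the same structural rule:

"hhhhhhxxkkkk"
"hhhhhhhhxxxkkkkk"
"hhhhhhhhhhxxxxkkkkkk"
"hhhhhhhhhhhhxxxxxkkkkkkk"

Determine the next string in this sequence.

Each string has the form h^{2n+2} x^{n} k^{n+2}, where the shown terms are n = 2, 3, 4, 5.
At n = 6 the blocks have lengths 14, 6, 8.

hhhhhhhhhhhhhhxxxxxxkkkkkkkk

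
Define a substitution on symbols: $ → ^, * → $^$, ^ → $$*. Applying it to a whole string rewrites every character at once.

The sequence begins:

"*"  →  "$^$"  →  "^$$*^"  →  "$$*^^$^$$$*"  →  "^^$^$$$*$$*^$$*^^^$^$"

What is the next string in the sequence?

φ(^^$^$$$*$$*^$$*^^^$^$) expands symbol-by-symbol to $$* $$* ^ $$* ^ ^ ^ $^$ ^ ^ $^$ $$* ^ ^ $^$ $$* $$* $$* ^ $$* ^; joining the 21 pieces gives the next term.

$$*$$*^$$*^^^$^$^^$^$$$*^^$^$$$*$$*$$*^$$*^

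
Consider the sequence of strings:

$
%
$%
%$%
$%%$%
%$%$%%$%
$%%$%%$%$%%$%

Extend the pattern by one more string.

This is a Fibonacci-style word recurrence s(k) = s(k−2)·s(k−1): e.g. $·% = $%.
So term 8 is %$%$%%$%·$%%$%%$%$%%$%.

%$%$%%$%$%%$%%$%$%%$%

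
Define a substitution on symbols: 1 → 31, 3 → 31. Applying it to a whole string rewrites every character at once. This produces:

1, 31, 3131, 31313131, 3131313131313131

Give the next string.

Applying the rule to each of the 16 symbols of 3131313131313131 gives the pieces 31 31 31 31 31 31 31 31 31 31 31 31 31 31 31 31, which concatenate to the answer.

31313131313131313131313131313131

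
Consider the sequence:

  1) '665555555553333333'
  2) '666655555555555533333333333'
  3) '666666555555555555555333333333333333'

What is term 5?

Each string has the form 6^{2n-2} 5^{3n+3} 3^{4n-1}, where the shown terms are n = 2, 3, 4.
Setting n = 6 gives 10, 21, 23 characters in each block.

666666666655555555555555555555533333333333333333333333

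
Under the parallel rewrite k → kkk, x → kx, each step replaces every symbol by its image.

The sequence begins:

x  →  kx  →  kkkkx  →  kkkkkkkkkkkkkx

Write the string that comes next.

Applying the rule to each of the 14 symbols of kkkkkkkkkkkkkx gives the pieces kkk kkk kkk kkk kkk kkk kkk kkk kkk kkk kkk kkk kkk kx, which concatenate to the answer.

kkkkkkkkkkkkkkkkkkkkkkkkkkkkkkkkkkkkkkkkx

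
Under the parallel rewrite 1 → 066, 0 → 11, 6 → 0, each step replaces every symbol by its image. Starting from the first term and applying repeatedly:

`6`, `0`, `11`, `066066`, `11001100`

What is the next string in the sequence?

Apply φ to 11001100 symbol by symbol: 1→066, 1→066, 0→11, 0→11, 1→066, 1→066, 0→11, 0→11; joined: 066 066 11 11 066 066 11 11.

06606611110660661111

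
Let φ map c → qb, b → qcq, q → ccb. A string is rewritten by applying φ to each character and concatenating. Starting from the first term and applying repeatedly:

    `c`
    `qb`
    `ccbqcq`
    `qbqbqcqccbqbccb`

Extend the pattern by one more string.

ccbqcqccbqcqccbqbccbqbqbqcqccbqcqqbqbqcq

Applying the rule to each of the 15 symbols of qbqbqcqccbqbccb gives the pieces ccb qcq ccb qcq ccb qb ccb qb qb qcq ccb qcq qb qb qcq, which concatenate to the answer.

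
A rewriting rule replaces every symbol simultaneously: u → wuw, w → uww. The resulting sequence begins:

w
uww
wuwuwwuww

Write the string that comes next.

Rewriting each symbol of wuwuwwuww: w→uww, u→wuw, w→uww, u→wuw, w→uww, w→uww, u→wuw, w→uww, w→uww, which concatenates to uww wuw uww wuw uww uww wuw uww uww.

uwwwuwuwwwuwuwwuwwwuwuwwuww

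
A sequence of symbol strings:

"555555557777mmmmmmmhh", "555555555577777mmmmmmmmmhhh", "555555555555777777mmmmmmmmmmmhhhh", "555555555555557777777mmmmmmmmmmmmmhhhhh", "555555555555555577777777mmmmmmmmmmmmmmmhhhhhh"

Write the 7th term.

555555555555555555557777777777mmmmmmmmmmmmmmmmmmmhhhhhhhh

Term n consists of 2n+2 5's, followed by n+1 7's, followed by 2n+1 m's, followed by n-1 h's, where the shown terms are n = 3, 4, 5, 6, 7.
Setting n = 9 gives 20, 10, 19, 8 characters in each block.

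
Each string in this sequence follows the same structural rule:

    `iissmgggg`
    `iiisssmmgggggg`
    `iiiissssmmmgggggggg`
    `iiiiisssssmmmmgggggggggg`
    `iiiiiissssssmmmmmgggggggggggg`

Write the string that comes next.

Each string has the form i^{n+1} s^{n+1} m^{n} g^{2n+2} (n = 1, 2, …).
Setting n = 6 gives 7, 7, 6, 14 characters in each block.

iiiiiiisssssssmmmmmmgggggggggggggg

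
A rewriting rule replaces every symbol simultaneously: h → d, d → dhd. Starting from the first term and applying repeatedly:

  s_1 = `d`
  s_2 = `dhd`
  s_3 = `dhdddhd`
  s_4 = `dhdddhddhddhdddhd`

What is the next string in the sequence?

dhdddhddhddhdddhddhdddhddhdddhddhddhdddhd

φ(dhdddhddhddhdddhd) expands symbol-by-symbol to dhd d dhd dhd dhd d dhd dhd d dhd dhd d dhd dhd dhd d dhd; joining the 17 pieces gives the next term.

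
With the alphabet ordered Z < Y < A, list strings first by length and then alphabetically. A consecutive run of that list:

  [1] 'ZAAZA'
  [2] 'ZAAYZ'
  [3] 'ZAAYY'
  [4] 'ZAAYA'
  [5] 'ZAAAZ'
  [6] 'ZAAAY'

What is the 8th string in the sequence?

Advancing 2 positions from ZAAAY through ZAAAY → ZAAAA reaches term 8.

YZZZZ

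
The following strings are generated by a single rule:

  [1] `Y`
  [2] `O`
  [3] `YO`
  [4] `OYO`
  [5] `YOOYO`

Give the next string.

OYOYOOYO

Each term (from the third on) is the two preceding terms concatenated in order: term 3 = Y·O = YO.
The next term joins OYO and YOOYO.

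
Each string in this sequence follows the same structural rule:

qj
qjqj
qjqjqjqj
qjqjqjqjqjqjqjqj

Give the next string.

s(k+1) = s(k)·s(k) — each term doubles the last.
Doubling qjqjqjqjqjqjqjqj:

qjqjqjqjqjqjqjqjqjqjqjqjqjqjqjqj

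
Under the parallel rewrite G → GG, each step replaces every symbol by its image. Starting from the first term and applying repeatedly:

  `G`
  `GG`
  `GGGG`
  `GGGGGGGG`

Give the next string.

GGGGGGGGGGGGGGGG

Apply φ to GGGGGGGG symbol by symbol: G→GG, G→GG, G→GG, G→GG, G→GG, G→GG, G→GG, G→GG; joined: GG GG GG GG GG GG GG GG.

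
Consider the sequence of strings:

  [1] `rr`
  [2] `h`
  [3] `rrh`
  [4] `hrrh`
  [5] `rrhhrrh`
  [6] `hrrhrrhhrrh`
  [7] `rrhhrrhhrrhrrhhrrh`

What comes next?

hrrhrrhhrrhrrhhrrhhrrhrrhhrrh

Each term (from the third on) is the two preceding terms concatenated in order: term 3 = rr·h = rrh.
So term 8 is hrrhrrhhrrh·rrhhrrhhrrhrrhhrrh.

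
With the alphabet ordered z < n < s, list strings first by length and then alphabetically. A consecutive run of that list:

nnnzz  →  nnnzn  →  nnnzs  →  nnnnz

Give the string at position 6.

nnnns

Stepping forward 2 times from nnnnz: nnnnz → nnnnn, then the target.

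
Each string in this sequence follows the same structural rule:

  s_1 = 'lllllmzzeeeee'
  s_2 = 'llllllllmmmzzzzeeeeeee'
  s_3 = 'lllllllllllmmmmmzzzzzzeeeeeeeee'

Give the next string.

Each string has the form l^{3n+2} m^{2n-1} z^{2n} e^{2n+3} (n = 1, 2, …).
At n = 4 the blocks have lengths 14, 7, 8, 11.

llllllllllllllmmmmmmmzzzzzzzzeeeeeeeeeee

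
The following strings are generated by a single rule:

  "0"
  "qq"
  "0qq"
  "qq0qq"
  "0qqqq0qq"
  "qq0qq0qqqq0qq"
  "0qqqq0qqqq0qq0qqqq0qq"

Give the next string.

qq0qq0qqqq0qq0qqqq0qqqq0qq0qqqq0qq

Each term (from the third on) is the two preceding terms concatenated in order: term 3 = 0·qq = 0qq.
The next term joins qq0qq0qqqq0qq and 0qqqq0qqqq0qq0qqqq0qq.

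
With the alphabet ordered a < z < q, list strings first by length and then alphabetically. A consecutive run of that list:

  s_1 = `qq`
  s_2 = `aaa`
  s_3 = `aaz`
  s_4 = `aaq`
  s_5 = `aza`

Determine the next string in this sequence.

The successor of aza increments the rightmost position that isn't already q and resets every position after it to a.

azz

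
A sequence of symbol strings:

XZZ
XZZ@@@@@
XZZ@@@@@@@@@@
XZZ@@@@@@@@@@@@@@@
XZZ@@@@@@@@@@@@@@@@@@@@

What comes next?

The strings grow by a fixed suffix @@@@@ each time.
One more step from XZZ@@@@@@@@@@@@@@@@@@@@ gives the answer.

XZZ@@@@@@@@@@@@@@@@@@@@@@@@@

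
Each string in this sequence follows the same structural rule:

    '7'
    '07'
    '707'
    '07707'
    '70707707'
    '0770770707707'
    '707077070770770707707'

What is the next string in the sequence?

Each term (from the third on) is the two preceding terms concatenated in order: term 3 = 7·07 = 707.
So term 8 is 0770770707707·707077070770770707707.

0770770707707707077070770770707707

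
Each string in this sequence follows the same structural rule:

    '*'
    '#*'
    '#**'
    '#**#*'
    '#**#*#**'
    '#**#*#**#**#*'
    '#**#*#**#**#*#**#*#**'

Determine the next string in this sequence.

#**#*#**#**#*#**#*#**#**#*#**#**#*

From term 3 onward, concatenate the last term with the second-to-last: #*·* = #**, #**·#* = #**#*, …
So term 8 is #**#*#**#**#*#**#*#**·#**#*#**#**#*.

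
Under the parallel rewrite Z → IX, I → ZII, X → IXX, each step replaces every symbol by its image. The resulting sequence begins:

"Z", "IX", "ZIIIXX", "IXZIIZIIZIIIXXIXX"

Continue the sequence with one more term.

Replace each of the 17 characters of IXZIIZIIZIIIXXIXX in place — ZII IXX IX ZII ZII IX ZII ZII IX ZII ZII ZII IXX IXX ZII IXX IXX — and concatenate.

ZIIIXXIXZIIZIIIXZIIZIIIXZIIZIIZIIIXXIXXZIIIXXIXX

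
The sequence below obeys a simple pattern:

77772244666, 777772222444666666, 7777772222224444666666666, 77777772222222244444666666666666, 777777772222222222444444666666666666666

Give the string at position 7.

77777777772222222222222244444444666666666666666666666

Each string has the form 7^{n+3} 2^{2n} 4^{n+1} 6^{3n} (n = 1, 2, …).
At n = 7 the blocks have lengths 10, 14, 8, 21.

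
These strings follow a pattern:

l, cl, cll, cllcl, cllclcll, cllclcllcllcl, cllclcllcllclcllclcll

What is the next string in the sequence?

cllclcllcllclcllclcllcllclcllcllcl

From term 3 onward, concatenate the last term with the second-to-last: cl·l = cll, cll·cl = cllcl, …
The next term joins cllclcllcllclcllclcll and cllclcllcllcl.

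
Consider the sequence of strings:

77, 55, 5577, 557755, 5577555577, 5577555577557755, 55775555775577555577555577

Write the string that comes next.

557755557755775555775555775577555577557755

Each term (from the third on) is the previous term followed by the one before it: term 3 = 55·77 = 5577.
The next term joins 55775555775577555577555577 and 5577555577557755.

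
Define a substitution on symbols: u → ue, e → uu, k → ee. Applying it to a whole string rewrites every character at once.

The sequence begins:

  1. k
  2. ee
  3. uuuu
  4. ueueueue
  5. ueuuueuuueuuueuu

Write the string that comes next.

ueuuueueueuuueueueuuueueueuuueue

Replace each of the 16 characters of ueuuueuuueuuueuu in place — ue uu ue ue ue uu ue ue ue uu ue ue ue uu ue ue — and concatenate.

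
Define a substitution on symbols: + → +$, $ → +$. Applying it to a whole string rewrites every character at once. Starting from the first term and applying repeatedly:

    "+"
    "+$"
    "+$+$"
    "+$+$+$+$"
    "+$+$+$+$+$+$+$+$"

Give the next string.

Applying the rule to each of the 16 symbols of +$+$+$+$+$+$+$+$ gives the pieces +$ +$ +$ +$ +$ +$ +$ +$ +$ +$ +$ +$ +$ +$ +$ +$, which concatenate to the answer.

+$+$+$+$+$+$+$+$+$+$+$+$+$+$+$+$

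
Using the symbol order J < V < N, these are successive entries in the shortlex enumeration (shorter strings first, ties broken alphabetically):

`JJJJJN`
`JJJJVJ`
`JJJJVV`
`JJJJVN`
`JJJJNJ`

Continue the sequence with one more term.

Treat JJJJNJ as a base-3 numeral over the given alphabet and add one, carrying through any trailing N's.

JJJJNV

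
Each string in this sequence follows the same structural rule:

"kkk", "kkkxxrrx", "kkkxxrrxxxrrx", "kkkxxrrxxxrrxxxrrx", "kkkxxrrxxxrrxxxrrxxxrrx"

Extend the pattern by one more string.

Every step adds xxrrx to the end: s(k+1) = s(k)·xxrrx.
Applying this once more to kkkxxrrxxxrrxxxrrxxxrrx:

kkkxxrrxxxrrxxxrrxxxrrxxxrrx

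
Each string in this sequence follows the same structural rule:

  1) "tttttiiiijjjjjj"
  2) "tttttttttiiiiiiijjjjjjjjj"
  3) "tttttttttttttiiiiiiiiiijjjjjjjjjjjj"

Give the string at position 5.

tttttttttttttttttttttiiiiiiiiiiiiiiiijjjjjjjjjjjjjjjjjj

Each string has the form t^{4n+1} i^{3n+1} j^{3n+3} (n = 1, 2, …).
Setting n = 5 gives 21, 16, 18 characters in each block.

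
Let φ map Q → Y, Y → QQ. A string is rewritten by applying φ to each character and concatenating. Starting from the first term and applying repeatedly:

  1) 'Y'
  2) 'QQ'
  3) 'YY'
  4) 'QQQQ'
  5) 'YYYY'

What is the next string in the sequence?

QQQQQQQQ

Expanding YYYY: Y→QQ, Y→QQ, Y→QQ, Y→QQ. Concatenated: QQ QQ QQ QQ.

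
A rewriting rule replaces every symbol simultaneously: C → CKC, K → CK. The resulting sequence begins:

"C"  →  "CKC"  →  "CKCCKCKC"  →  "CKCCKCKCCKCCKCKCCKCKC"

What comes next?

Applying the rule to each of the 21 symbols of CKCCKCKCCKCCKCKCCKCKC gives the pieces CKC CK CKC CKC CK CKC CK CKC CKC CK CKC CKC CK CKC CK CKC CKC CK CKC CK CKC, which concatenate to the answer.

CKCCKCKCCKCCKCKCCKCKCCKCCKCKCCKCCKCKCCKCKCCKCCKCKCCKCKC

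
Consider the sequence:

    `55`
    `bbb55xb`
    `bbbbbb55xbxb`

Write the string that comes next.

Every step adds bbb to the front and xb to the end of the previous string.
So the next term is bbb·bbbbbb55xbxb·xb.

bbbbbbbbb55xbxbxb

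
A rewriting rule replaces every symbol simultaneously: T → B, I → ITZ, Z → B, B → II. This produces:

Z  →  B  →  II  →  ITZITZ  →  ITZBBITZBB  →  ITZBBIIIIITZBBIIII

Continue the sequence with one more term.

Applying the rule to each of the 18 symbols of ITZBBIIIIITZBBIIII gives the pieces ITZ B B II II ITZ ITZ ITZ ITZ ITZ B B II II ITZ ITZ ITZ ITZ, which concatenate to the answer.

ITZBBIIIIITZITZITZITZITZBBIIIIITZITZITZITZ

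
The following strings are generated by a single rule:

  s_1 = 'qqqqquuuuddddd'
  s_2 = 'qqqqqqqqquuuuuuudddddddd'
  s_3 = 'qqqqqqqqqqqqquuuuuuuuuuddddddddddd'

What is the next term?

qqqqqqqqqqqqqqqqquuuuuuuuuuuuudddddddddddddd

Term n consists of 4n+1 q's, followed by 3n+1 u's, followed by 3n+2 d's (n = 1, 2, …).
At n = 4 the blocks have lengths 17, 13, 14.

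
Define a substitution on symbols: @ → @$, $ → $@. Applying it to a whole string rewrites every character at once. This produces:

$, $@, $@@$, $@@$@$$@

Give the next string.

Expanding $@@$@$$@: $→$@, @→@$, @→@$, $→$@, @→@$, $→$@, $→$@, @→@$. Concatenated: $@ @$ @$ $@ @$ $@ $@ @$.

$@@$@$$@@$$@$@@$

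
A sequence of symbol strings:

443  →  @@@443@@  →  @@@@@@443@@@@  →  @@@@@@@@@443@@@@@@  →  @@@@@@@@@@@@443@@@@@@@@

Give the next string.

s(k+1) = @@@·s(k)·@@, so each term gains @@@ as a prefix and @@ as a suffix.
So the next term is @@@·@@@@@@@@@@@@443@@@@@@@@·@@.

@@@@@@@@@@@@@@@443@@@@@@@@@@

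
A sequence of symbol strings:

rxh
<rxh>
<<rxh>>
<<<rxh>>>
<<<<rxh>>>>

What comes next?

Each term wraps the previous one in < on the left and > on the right.
So the next term is <·<<<<rxh>>>>·>.

<<<<<rxh>>>>>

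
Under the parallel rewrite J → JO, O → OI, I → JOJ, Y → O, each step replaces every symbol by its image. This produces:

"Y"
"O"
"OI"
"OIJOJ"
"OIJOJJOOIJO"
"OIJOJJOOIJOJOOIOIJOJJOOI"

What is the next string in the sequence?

OIJOJJOOIJOJOOIOIJOJJOOIJOOIOIJOJOIJOJJOOIJOJOOIOIJOJ

φ(OIJOJJOOIJOJOOIOIJOJJOOI) expands symbol-by-symbol to OI JOJ JO OI JO JO OI OI JOJ JO OI JO OI OI JOJ OI JOJ JO OI JO JO OI OI JOJ; joining the 24 pieces gives the next term.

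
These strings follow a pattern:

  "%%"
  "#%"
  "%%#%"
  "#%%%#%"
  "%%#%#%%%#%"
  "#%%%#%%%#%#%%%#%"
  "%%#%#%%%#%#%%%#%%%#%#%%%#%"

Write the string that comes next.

#%%%#%%%#%#%%%#%%%#%#%%%#%#%%%#%%%#%#%%%#%

This is a Fibonacci-style word recurrence s(k) = s(k−2)·s(k−1): e.g. %%·#% = %%#%.
Continuing: #%%%#%%%#%#%%%#% · %%#%#%%%#%#%%%#%%%#%#%%%#% gives term 8.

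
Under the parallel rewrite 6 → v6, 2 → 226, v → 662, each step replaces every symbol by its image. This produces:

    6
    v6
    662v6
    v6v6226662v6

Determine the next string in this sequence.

Apply φ to v6v6226662v6 symbol by symbol: v→662, 6→v6, v→662, 6→v6, 2→226, 2→226, 6→v6, 6→v6, 6→v6, 2→226, v→662, 6→v6; joined: 662 v6 662 v6 226 226 v6 v6 v6 226 662 v6.

662v6662v6226226v6v6v6226662v6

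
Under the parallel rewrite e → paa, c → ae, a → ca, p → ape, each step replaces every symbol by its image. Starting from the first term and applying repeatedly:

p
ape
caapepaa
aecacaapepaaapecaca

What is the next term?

capaaaecaaecacaapepaaapecacacaapepaaaecaaeca

φ(aecacaapepaaapecaca) expands symbol-by-symbol to ca paa ae ca ae ca ca ape paa ape ca ca ca ape paa ae ca ae ca; joining the 19 pieces gives the next term.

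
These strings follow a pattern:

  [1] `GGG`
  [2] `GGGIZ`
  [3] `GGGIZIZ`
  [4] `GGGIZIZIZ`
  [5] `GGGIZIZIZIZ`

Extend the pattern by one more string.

GGGIZIZIZIZIZ

The strings grow by a fixed suffix IZ each time.
So the next term is GGGIZIZIZIZ·IZ.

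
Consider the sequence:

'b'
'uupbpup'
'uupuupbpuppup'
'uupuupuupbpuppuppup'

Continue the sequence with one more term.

s(k+1) = uup·s(k)·pup, so each term gains uup as a prefix and pup as a suffix.
One more step from uupuupuupbpuppuppup gives the answer.

uupuupuupuupbpuppuppuppup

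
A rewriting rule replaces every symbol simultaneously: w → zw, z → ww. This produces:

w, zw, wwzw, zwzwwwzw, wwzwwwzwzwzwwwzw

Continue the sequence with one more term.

zwzwwwzwzwzwwwzwwwzwwwzwzwzwwwzw

φ(wwzwwwzwzwzwwwzw) expands symbol-by-symbol to zw zw ww zw zw zw ww zw ww zw ww zw zw zw ww zw; joining the 16 pieces gives the next term.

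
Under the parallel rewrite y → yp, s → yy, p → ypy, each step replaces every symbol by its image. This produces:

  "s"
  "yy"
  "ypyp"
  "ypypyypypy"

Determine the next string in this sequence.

Rewriting each symbol of ypypyypypy: y→yp, p→ypy, y→yp, p→ypy, y→yp, y→yp, p→ypy, y→yp, p→ypy, y→yp, which concatenates to yp ypy yp ypy yp yp ypy yp ypy yp.

ypypyypypyypypypyypypyyp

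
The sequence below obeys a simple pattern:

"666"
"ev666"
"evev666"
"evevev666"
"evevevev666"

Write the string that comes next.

The strings grow by a fixed prefix ev each time.
So the next term is ev·evevevev666.

evevevevev666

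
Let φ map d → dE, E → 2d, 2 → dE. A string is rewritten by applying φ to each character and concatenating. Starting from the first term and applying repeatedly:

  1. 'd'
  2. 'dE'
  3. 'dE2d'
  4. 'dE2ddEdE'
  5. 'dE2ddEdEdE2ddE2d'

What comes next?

Rewriting the 16 symbols of dE2ddEdEdE2ddE2d one by one yields dE 2d dE dE dE 2d dE 2d dE 2d dE dE dE 2d dE dE; concatenated:

dE2ddEdEdE2ddE2ddE2ddEdEdE2ddEdE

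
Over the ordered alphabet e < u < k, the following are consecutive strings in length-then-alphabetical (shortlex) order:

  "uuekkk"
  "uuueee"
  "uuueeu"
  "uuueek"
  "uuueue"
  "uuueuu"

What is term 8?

uuueke

Continuing the enumeration 2 steps past uuueuu: uuueuu → uuueuk → (answer).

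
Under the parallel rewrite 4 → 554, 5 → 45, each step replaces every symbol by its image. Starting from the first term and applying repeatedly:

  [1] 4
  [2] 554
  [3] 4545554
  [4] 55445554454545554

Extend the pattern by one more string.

45455545544545455545544555445554454545554

Applying the rule to each of the 17 symbols of 55445554454545554 gives the pieces 45 45 554 554 45 45 45 554 554 45 554 45 554 45 45 45 554, which concatenate to the answer.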